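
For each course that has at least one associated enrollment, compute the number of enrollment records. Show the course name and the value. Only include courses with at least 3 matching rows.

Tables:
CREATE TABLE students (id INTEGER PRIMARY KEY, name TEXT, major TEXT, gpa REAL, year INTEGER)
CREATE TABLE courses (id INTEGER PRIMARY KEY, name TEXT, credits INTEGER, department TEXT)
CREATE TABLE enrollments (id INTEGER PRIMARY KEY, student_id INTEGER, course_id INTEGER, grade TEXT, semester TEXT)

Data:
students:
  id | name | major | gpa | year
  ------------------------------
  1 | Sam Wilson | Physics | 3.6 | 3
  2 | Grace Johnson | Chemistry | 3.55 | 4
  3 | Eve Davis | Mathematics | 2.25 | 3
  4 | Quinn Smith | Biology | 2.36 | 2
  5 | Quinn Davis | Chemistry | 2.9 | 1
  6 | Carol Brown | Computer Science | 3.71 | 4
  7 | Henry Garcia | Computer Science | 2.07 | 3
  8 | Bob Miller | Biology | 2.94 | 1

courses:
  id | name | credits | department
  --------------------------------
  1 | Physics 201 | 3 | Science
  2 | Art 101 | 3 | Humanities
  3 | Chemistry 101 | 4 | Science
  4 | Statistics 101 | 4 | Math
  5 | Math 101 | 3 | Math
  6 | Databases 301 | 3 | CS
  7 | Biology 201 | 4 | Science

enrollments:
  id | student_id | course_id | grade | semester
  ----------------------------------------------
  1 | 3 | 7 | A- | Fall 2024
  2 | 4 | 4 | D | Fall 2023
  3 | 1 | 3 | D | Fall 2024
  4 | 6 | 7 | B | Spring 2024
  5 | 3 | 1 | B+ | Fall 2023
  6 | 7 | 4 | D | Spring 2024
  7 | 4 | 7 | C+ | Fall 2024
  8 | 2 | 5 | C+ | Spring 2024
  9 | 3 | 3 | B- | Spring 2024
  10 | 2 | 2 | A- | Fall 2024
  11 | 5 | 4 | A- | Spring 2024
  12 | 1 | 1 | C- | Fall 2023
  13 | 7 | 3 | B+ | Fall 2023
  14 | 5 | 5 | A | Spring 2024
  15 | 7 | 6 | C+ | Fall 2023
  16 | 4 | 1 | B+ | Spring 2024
SELECT p.name, COUNT(*) AS n FROM enrollments c JOIN courses p ON c.course_id = p.id GROUP BY p.id, p.name HAVING COUNT(*) >= 3

Execution result:
name | n
Physics 201 | 3
Chemistry 101 | 3
Statistics 101 | 3
Biology 201 | 3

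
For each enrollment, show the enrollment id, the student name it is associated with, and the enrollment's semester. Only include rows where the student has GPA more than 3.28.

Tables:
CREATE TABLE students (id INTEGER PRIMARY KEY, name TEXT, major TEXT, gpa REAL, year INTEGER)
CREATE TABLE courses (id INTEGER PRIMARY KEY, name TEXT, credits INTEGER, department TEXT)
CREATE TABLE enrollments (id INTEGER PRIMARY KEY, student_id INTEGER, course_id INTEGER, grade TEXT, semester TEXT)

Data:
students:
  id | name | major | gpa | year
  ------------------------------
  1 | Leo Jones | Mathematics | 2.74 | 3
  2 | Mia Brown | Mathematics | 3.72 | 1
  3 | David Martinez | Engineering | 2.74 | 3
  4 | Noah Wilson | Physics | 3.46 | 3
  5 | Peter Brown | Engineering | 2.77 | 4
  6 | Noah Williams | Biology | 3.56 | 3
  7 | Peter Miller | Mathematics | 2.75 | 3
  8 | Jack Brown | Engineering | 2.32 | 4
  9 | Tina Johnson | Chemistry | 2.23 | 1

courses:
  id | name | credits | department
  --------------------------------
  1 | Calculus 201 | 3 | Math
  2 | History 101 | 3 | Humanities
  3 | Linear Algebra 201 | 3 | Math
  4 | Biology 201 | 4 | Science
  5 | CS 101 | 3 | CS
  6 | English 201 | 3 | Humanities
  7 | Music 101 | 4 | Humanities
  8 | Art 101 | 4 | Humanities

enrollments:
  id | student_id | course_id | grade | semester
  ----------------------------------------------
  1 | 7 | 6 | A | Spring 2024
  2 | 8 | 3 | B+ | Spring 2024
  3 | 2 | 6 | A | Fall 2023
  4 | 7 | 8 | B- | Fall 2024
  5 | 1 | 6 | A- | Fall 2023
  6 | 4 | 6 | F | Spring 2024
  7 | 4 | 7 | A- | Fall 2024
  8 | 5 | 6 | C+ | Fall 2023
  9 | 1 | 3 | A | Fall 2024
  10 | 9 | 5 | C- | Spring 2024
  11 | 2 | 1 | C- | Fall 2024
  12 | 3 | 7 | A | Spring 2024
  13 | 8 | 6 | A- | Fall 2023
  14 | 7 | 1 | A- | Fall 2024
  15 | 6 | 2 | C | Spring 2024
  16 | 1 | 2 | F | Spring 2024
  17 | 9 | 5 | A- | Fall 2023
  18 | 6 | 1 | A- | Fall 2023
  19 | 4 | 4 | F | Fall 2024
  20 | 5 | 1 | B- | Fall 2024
SELECT c.id, p.name AS student, c.semester FROM enrollments c JOIN students p ON c.student_id = p.id WHERE p.gpa > 3.28

Execution result:
id | student | semester
3 | Mia Brown | Fall 2023
6 | Noah Wilson | Spring 2024
7 | Noah Wilson | Fall 2024
11 | Mia Brown | Fall 2024
15 | Noah Williams | Spring 2024
18 | Noah Williams | Fall 2023
19 | Noah Wilson | Fall 2024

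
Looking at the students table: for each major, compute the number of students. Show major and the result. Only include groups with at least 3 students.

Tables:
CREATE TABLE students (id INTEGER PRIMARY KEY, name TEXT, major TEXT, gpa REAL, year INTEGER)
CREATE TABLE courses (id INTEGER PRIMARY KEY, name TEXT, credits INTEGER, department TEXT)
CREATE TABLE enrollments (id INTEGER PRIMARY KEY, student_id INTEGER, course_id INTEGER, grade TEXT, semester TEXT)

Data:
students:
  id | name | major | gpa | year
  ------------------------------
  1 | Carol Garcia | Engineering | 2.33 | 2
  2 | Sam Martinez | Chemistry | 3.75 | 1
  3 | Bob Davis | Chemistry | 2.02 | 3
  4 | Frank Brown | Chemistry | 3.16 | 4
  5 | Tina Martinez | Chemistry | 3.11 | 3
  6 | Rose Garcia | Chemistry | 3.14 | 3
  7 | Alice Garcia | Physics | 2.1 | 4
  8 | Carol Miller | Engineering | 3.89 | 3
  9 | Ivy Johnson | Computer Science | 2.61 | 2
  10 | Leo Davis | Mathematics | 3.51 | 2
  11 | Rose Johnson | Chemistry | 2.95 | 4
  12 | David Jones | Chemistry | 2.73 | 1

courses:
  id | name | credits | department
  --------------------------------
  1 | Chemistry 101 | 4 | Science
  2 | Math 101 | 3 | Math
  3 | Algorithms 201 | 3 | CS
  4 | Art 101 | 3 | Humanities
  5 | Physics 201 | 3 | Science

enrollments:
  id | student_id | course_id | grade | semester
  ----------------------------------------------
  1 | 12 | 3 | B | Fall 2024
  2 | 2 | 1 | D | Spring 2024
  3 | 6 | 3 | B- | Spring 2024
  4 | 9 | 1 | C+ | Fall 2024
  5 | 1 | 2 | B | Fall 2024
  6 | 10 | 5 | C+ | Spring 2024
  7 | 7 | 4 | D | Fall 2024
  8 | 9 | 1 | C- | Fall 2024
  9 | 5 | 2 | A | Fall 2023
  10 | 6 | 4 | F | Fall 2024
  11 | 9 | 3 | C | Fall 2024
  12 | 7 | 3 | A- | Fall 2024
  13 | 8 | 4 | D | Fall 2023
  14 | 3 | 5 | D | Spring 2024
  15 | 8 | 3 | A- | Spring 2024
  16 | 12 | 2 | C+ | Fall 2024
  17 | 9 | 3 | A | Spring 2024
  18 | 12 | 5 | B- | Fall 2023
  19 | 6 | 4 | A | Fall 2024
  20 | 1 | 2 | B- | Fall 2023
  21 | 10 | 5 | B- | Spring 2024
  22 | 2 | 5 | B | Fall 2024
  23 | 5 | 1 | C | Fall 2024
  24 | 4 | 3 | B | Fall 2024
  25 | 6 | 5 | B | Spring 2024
SELECT major, COUNT(*) AS n FROM students GROUP BY major HAVING COUNT(*) >= 3

Execution result:
major | n
Chemistry | 7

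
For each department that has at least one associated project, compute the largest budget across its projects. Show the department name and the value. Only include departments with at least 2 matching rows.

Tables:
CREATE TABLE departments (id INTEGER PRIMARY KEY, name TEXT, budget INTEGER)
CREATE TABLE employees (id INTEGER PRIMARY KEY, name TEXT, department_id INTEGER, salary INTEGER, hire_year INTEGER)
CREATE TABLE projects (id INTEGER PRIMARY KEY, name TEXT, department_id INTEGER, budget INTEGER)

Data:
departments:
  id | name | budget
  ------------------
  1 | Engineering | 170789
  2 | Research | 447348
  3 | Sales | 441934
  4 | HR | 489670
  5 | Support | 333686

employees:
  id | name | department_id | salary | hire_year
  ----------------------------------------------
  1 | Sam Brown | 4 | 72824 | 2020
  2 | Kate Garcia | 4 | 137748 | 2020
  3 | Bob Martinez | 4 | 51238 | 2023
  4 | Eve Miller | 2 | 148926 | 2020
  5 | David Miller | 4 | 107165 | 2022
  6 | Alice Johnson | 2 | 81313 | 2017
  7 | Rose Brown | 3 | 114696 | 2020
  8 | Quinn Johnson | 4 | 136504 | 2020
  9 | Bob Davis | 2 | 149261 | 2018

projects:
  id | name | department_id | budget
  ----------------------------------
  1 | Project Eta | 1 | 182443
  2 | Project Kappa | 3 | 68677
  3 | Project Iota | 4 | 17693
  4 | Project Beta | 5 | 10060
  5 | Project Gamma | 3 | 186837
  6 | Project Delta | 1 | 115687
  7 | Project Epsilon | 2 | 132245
SELECT p.name, MAX(c.budget) AS max_budget FROM projects c JOIN departments p ON c.department_id = p.id GROUP BY p.id, p.name HAVING COUNT(*) >= 2

Execution result:
name | max_budget
Engineering | 182443
Sales | 186837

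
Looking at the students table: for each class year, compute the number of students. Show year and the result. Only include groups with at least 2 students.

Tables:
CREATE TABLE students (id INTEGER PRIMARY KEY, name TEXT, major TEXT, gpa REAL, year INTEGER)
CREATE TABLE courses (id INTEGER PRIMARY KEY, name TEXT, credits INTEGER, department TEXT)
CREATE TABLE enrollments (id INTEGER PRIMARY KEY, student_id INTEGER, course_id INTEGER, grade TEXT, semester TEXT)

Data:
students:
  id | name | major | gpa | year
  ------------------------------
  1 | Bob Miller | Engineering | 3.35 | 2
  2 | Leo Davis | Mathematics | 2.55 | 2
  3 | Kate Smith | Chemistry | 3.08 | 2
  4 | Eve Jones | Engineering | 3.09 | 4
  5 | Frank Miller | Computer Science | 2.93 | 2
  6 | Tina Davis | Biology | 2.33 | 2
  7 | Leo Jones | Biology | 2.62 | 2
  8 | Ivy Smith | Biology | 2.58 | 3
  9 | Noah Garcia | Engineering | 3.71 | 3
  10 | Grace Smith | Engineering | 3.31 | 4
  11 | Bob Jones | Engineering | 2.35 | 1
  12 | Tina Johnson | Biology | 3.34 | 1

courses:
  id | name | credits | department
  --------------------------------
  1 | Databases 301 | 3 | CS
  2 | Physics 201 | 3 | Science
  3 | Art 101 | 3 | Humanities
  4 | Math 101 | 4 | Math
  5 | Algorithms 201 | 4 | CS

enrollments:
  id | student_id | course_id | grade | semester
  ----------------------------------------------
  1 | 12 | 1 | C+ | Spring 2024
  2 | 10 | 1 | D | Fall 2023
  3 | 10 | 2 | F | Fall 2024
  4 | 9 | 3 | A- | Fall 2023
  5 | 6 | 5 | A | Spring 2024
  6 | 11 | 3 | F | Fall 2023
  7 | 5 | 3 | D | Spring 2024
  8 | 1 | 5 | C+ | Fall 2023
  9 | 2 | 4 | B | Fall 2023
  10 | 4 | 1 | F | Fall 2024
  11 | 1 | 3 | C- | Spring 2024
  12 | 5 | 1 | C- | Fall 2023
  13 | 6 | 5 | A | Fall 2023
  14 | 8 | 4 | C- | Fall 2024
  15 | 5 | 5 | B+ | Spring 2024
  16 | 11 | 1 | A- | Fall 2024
SELECT year, COUNT(*) AS n FROM students GROUP BY year HAVING COUNT(*) >= 2

Execution result:
year | n
1 | 2
2 | 6
3 | 2
4 | 2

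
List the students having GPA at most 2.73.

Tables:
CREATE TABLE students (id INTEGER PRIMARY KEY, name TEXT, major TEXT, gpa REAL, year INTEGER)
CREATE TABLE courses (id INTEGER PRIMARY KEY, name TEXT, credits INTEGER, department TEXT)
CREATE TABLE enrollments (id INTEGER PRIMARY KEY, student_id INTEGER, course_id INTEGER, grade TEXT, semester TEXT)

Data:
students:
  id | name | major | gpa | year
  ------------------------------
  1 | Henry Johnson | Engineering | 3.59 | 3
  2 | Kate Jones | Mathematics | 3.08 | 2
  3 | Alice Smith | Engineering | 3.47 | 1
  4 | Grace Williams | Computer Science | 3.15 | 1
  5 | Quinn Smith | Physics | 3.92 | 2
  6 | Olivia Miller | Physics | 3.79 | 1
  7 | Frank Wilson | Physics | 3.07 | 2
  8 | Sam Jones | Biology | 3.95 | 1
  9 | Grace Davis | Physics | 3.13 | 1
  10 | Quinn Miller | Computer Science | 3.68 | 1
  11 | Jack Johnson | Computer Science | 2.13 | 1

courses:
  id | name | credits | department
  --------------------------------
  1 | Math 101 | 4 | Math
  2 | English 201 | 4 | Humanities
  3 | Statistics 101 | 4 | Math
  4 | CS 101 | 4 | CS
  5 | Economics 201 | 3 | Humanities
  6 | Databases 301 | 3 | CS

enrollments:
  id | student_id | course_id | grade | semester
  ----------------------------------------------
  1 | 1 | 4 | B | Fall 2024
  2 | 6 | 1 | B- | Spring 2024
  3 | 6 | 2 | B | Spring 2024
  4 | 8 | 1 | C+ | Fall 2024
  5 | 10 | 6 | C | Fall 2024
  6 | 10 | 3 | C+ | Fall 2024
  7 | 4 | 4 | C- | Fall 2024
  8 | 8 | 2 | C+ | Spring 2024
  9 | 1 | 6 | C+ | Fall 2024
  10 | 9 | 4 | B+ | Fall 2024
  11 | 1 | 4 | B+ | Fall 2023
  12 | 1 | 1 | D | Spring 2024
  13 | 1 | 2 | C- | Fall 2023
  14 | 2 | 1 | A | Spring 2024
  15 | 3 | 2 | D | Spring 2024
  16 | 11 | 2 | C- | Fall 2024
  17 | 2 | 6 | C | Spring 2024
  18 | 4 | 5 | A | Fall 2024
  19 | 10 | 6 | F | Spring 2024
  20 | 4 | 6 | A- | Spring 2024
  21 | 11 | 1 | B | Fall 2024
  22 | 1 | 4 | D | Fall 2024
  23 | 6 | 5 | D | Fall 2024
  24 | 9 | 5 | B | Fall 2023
SELECT name, gpa FROM students WHERE gpa <= 2.73

Execution result:
name | gpa
Jack Johnson | 2.13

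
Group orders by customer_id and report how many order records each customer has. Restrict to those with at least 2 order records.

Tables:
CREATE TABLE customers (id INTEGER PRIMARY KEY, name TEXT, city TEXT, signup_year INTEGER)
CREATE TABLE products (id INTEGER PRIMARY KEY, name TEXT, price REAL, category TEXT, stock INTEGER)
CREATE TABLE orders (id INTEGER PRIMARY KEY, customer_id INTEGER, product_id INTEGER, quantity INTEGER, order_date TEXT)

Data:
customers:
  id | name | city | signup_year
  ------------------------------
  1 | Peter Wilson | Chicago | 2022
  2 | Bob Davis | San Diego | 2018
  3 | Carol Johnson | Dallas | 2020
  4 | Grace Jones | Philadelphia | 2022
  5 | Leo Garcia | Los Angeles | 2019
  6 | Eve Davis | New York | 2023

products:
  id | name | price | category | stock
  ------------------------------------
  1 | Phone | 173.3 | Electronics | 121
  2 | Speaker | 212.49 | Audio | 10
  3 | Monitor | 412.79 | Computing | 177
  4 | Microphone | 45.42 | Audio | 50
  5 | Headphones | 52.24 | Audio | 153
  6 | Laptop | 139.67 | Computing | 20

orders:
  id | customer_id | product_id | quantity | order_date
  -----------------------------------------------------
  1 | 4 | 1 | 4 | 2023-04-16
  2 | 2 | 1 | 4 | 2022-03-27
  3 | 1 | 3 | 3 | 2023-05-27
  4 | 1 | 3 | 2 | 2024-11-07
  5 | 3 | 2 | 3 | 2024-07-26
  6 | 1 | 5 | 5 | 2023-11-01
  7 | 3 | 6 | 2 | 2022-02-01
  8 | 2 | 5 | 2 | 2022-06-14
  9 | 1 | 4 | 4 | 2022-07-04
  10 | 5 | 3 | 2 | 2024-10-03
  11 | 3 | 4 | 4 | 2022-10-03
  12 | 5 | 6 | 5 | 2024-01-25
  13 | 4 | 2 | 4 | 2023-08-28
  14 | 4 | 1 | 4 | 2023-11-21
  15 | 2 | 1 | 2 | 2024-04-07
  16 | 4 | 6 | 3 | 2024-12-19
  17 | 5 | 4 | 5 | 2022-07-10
SELECT customer_id, COUNT(*) AS order_count FROM orders GROUP BY customer_id HAVING COUNT(*) >= 2

Execution result:
customer_id | order_count
1 | 4
2 | 3
3 | 3
4 | 4
5 | 3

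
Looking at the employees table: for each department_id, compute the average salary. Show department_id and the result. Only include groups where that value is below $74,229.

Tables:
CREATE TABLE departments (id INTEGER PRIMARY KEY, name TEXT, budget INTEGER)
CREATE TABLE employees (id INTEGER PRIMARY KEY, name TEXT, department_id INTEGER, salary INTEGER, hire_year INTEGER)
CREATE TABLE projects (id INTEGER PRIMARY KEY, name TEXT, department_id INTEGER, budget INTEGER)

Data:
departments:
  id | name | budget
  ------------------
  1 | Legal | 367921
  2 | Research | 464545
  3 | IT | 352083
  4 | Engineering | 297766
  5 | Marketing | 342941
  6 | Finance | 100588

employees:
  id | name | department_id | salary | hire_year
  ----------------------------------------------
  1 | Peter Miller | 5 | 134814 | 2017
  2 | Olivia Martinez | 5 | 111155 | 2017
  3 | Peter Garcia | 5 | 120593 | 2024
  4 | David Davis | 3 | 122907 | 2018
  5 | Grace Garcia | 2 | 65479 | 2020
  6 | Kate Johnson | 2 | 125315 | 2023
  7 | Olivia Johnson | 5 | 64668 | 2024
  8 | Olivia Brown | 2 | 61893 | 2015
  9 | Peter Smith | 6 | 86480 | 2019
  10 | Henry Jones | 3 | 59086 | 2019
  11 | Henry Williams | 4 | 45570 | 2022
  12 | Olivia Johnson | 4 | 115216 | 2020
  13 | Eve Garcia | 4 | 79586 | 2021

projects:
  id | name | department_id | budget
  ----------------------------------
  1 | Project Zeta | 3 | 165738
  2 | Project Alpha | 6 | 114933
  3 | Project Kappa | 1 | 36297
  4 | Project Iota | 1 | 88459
SELECT department_id, AVG(salary) AS avg_salary FROM employees GROUP BY department_id HAVING AVG(salary) < 74229

Execution result:
(no rows)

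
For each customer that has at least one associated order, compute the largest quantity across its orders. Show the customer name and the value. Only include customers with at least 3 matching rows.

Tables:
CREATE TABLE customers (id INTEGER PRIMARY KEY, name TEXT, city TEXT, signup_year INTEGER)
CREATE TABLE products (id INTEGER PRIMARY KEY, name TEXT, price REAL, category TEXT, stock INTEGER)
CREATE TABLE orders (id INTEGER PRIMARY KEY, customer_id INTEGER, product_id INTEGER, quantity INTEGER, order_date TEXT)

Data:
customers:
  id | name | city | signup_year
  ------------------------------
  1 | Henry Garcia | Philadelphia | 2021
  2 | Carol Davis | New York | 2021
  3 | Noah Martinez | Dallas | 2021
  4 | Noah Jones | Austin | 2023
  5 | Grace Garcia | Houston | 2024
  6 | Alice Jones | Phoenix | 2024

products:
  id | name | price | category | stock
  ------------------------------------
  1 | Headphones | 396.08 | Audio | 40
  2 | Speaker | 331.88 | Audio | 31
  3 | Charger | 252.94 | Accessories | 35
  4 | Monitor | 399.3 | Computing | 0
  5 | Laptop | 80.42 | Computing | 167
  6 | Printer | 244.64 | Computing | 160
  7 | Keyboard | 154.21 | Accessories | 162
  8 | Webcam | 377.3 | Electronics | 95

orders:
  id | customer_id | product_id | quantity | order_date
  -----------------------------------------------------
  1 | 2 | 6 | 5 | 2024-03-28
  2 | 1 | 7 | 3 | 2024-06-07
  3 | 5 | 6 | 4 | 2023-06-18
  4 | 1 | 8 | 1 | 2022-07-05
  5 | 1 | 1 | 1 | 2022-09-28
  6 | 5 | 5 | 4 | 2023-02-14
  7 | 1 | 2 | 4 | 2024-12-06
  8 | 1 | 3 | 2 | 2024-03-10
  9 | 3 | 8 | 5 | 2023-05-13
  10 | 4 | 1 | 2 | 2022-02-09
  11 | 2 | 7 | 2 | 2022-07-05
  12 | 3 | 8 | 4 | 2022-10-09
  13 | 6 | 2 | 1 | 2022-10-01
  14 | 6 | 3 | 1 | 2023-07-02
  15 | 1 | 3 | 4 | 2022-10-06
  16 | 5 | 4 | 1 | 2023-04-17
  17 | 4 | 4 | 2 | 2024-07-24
SELECT p.name, MAX(c.quantity) AS max_quantity FROM orders c JOIN customers p ON c.customer_id = p.id GROUP BY p.id, p.name HAVING COUNT(*) >= 3

Execution result:
name | max_quantity
Henry Garcia | 4
Grace Garcia | 4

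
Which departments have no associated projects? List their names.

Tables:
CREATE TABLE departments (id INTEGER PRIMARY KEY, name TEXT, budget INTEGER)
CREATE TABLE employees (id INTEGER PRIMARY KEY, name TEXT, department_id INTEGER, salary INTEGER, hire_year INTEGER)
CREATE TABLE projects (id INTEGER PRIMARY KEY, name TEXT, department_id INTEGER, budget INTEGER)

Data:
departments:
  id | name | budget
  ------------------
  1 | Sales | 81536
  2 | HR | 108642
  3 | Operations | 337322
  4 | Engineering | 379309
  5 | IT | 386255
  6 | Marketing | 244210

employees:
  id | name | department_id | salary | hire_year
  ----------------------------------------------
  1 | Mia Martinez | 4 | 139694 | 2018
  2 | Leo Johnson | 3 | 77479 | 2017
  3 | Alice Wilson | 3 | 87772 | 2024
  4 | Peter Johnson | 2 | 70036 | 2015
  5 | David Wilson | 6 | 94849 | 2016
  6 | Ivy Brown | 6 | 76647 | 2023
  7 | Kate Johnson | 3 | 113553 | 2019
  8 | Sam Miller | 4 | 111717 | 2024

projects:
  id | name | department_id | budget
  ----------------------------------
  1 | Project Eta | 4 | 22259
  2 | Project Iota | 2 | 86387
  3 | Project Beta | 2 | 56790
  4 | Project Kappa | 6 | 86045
SELECT p.name FROM departments p LEFT JOIN projects c ON c.department_id = p.id WHERE c.id IS NULL

Execution result:
name
Sales
Operations
IT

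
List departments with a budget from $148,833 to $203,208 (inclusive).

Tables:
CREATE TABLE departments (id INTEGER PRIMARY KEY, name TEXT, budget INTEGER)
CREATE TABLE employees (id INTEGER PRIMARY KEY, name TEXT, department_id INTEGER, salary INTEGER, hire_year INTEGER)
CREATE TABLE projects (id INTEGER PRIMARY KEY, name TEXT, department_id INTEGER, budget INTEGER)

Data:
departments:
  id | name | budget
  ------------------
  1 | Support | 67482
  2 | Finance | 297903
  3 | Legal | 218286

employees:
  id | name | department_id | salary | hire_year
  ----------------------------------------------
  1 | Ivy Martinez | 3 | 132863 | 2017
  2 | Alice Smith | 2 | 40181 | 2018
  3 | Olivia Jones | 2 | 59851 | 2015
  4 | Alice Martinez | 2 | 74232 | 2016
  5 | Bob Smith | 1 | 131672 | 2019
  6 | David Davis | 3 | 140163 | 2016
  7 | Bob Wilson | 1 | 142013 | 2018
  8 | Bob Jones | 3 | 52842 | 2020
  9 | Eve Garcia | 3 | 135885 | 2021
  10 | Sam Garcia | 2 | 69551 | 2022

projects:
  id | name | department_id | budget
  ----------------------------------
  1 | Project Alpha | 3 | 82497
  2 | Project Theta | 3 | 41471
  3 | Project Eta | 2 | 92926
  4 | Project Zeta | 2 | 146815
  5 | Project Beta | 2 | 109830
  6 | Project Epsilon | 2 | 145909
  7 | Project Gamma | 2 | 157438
SELECT name, budget FROM departments WHERE budget BETWEEN 148833 AND 203208

Execution result:
(no rows)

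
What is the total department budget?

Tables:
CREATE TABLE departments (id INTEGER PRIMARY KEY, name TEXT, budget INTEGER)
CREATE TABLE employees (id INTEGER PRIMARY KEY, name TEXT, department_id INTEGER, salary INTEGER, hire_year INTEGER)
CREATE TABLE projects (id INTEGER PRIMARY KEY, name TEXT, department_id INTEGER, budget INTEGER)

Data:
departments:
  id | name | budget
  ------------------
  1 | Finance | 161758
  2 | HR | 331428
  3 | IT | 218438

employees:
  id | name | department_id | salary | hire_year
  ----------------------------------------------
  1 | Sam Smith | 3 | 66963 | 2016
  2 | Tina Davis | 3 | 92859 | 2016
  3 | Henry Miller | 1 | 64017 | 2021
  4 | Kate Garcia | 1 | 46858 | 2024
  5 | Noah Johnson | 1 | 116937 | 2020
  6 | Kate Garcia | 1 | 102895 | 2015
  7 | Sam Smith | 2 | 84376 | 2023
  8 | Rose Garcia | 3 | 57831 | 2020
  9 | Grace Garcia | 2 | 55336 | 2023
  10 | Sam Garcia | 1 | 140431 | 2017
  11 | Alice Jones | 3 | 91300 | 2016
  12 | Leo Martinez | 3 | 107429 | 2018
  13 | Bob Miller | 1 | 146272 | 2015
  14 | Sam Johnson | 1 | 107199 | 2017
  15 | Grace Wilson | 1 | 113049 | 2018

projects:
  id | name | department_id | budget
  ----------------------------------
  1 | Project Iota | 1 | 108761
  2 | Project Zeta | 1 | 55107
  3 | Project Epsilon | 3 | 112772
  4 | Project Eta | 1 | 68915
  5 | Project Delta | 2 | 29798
SELECT SUM(budget) FROM departments

Execution result:
711624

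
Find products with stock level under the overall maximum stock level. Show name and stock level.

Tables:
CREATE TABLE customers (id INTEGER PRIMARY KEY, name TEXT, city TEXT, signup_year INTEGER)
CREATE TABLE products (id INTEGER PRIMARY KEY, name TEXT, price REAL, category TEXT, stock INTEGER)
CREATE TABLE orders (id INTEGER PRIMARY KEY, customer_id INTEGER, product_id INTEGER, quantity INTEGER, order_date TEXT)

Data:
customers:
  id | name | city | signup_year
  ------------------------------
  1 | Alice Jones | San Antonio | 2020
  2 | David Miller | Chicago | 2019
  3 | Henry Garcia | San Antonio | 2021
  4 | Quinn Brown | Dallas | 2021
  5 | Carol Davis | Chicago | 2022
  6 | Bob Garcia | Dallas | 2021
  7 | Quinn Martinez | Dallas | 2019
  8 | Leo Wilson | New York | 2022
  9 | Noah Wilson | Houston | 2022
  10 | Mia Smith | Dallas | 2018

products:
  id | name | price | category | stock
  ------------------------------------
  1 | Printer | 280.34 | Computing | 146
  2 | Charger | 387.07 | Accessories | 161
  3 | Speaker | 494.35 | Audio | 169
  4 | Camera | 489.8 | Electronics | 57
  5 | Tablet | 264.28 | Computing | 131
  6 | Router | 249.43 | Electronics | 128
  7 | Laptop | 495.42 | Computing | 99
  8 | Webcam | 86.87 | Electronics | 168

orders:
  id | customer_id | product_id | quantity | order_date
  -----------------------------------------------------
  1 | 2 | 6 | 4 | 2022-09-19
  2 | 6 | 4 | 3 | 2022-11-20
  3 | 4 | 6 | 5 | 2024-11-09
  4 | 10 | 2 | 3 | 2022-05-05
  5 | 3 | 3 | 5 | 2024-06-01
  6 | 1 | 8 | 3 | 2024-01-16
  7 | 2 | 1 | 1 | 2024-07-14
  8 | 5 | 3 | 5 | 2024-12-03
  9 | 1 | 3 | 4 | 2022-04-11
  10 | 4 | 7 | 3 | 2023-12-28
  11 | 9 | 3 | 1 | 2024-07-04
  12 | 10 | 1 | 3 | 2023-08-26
SELECT name, stock FROM products WHERE stock < (SELECT MAX(stock) FROM products)

Execution result:
name | stock
Printer | 146
Charger | 161
Camera | 57
Tablet | 131
Router | 128
Laptop | 99
Webcam | 168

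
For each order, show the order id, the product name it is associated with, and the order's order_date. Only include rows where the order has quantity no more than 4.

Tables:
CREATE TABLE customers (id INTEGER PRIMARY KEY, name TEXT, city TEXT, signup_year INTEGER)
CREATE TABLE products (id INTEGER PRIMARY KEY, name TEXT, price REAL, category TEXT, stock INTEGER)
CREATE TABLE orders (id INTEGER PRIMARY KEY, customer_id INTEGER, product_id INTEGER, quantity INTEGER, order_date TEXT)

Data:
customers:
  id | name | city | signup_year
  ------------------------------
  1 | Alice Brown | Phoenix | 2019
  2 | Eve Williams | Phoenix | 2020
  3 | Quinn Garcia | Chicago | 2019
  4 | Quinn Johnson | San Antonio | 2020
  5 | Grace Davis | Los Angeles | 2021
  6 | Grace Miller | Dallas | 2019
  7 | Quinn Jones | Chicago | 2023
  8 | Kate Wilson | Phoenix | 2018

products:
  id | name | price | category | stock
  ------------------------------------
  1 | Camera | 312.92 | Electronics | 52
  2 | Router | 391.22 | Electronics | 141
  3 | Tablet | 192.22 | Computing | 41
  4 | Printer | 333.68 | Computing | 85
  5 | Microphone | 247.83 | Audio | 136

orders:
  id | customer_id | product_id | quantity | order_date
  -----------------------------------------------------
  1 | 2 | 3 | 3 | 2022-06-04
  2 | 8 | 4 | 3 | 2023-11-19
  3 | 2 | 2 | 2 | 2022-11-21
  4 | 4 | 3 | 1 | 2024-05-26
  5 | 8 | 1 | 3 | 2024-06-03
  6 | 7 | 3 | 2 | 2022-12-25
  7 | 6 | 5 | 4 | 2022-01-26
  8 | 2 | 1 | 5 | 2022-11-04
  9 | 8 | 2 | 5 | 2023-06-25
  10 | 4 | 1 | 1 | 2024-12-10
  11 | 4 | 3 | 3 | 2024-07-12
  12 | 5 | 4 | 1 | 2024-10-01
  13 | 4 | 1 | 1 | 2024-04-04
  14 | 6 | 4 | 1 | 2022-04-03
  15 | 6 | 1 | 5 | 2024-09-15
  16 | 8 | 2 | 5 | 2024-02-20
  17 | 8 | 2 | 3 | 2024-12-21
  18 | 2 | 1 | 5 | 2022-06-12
SELECT c.id, p.name AS product, c.order_date FROM orders c JOIN products p ON c.product_id = p.id WHERE c.quantity <= 4

Execution result:
id | product | order_date
1 | Tablet | 2022-06-04
2 | Printer | 2023-11-19
3 | Router | 2022-11-21
4 | Tablet | 2024-05-26
5 | Camera | 2024-06-03
6 | Tablet | 2022-12-25
7 | Microphone | 2022-01-26
10 | Camera | 2024-12-10
11 | Tablet | 2024-07-12
12 | Printer | 2024-10-01
13 | Camera | 2024-04-04
14 | Printer | 2022-04-03
17 | Router | 2024-12-21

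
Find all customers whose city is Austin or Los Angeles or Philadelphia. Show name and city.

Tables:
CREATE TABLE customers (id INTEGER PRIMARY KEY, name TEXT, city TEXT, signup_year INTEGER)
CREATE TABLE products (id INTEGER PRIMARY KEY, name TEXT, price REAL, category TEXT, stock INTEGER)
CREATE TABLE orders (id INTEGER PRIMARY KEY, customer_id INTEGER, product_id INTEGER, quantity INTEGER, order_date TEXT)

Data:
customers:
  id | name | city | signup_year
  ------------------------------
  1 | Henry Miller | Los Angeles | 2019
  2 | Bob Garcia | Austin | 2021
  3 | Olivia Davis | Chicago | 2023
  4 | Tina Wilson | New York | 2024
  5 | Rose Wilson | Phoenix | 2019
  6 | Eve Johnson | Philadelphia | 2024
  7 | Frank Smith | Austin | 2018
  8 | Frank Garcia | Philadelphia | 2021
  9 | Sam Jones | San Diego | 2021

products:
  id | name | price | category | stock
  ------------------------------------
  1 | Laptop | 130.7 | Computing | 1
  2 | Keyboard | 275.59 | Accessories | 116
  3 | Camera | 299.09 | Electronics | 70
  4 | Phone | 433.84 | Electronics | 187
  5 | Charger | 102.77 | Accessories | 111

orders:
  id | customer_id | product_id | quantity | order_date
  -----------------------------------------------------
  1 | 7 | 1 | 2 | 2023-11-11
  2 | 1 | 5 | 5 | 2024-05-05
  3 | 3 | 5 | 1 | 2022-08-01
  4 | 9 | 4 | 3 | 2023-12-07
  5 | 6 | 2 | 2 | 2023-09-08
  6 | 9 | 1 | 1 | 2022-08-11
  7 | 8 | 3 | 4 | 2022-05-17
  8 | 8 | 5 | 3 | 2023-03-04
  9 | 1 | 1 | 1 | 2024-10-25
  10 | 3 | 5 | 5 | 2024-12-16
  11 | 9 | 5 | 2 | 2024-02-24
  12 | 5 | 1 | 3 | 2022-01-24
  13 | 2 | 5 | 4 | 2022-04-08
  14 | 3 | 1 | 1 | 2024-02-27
SELECT name, city FROM customers WHERE city IN ('Austin', 'Los Angeles', 'Philadelphia')

Execution result:
name | city
Henry Miller | Los Angeles
Bob Garcia | Austin
Eve Johnson | Philadelphia
Frank Smith | Austin
Frank Garcia | Philadelphia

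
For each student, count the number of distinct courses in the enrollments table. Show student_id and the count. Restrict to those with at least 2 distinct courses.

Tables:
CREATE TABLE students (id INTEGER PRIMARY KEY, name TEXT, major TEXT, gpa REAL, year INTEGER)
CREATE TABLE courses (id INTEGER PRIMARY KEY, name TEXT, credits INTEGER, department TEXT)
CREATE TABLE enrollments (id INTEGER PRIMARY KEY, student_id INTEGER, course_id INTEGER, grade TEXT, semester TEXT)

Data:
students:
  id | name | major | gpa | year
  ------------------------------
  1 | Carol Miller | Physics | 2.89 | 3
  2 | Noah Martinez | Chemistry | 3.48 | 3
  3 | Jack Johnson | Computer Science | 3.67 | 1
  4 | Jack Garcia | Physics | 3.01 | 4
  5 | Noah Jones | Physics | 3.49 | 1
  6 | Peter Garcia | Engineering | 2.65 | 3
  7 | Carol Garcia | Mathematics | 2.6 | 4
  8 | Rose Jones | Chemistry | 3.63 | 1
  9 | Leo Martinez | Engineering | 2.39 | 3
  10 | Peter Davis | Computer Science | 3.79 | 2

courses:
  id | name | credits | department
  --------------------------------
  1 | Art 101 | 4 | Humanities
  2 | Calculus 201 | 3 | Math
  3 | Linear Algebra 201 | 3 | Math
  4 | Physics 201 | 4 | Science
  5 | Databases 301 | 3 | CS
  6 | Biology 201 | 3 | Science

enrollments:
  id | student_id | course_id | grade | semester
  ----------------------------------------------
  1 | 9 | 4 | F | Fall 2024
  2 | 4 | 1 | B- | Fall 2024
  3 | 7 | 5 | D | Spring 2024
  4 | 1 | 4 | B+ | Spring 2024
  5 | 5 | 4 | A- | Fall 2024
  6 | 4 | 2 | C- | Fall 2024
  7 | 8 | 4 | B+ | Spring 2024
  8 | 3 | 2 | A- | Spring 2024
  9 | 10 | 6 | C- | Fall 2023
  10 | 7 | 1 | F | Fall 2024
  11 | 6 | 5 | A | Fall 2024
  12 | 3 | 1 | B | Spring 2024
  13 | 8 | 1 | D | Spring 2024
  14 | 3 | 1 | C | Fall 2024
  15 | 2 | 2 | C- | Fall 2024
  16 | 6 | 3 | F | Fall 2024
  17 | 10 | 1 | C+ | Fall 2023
SELECT student_id, COUNT(DISTINCT course_id) AS distinct_course_count FROM enrollments GROUP BY student_id HAVING COUNT(DISTINCT course_id) >= 2

Execution result:
student_id | distinct_course_count
3 | 2
4 | 2
6 | 2
7 | 2
8 | 2
10 | 2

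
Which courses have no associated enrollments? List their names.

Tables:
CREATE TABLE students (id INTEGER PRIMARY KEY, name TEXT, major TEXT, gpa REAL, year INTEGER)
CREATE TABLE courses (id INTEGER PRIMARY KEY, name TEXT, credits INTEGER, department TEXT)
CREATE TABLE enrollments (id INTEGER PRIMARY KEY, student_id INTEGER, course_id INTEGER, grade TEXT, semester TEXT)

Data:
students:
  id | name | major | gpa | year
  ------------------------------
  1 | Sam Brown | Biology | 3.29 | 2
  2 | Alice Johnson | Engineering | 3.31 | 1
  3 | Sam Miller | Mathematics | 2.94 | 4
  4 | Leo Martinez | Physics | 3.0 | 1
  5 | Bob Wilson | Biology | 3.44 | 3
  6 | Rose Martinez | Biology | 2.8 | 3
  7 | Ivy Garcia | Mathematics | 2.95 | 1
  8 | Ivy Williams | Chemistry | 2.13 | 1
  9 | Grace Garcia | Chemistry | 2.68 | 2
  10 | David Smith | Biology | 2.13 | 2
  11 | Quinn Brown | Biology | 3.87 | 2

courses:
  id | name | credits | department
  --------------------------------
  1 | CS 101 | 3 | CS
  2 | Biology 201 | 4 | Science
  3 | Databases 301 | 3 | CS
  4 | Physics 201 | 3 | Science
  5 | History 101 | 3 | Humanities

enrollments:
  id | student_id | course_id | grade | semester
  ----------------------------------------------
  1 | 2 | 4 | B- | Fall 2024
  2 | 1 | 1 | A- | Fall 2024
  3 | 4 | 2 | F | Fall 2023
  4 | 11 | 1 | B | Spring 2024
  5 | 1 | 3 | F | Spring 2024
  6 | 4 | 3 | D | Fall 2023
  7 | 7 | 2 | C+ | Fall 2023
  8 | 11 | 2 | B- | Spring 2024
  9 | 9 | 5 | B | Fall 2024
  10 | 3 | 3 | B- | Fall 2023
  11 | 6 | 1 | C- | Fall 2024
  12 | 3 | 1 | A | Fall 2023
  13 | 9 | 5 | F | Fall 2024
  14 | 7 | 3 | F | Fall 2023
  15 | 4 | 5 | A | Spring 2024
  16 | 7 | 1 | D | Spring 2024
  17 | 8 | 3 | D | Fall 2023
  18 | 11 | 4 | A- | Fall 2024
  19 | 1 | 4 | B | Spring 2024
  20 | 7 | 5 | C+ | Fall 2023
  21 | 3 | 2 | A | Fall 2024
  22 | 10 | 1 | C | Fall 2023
SELECT p.name FROM courses p LEFT JOIN enrollments c ON c.course_id = p.id WHERE c.id IS NULL

Execution result:
(no rows)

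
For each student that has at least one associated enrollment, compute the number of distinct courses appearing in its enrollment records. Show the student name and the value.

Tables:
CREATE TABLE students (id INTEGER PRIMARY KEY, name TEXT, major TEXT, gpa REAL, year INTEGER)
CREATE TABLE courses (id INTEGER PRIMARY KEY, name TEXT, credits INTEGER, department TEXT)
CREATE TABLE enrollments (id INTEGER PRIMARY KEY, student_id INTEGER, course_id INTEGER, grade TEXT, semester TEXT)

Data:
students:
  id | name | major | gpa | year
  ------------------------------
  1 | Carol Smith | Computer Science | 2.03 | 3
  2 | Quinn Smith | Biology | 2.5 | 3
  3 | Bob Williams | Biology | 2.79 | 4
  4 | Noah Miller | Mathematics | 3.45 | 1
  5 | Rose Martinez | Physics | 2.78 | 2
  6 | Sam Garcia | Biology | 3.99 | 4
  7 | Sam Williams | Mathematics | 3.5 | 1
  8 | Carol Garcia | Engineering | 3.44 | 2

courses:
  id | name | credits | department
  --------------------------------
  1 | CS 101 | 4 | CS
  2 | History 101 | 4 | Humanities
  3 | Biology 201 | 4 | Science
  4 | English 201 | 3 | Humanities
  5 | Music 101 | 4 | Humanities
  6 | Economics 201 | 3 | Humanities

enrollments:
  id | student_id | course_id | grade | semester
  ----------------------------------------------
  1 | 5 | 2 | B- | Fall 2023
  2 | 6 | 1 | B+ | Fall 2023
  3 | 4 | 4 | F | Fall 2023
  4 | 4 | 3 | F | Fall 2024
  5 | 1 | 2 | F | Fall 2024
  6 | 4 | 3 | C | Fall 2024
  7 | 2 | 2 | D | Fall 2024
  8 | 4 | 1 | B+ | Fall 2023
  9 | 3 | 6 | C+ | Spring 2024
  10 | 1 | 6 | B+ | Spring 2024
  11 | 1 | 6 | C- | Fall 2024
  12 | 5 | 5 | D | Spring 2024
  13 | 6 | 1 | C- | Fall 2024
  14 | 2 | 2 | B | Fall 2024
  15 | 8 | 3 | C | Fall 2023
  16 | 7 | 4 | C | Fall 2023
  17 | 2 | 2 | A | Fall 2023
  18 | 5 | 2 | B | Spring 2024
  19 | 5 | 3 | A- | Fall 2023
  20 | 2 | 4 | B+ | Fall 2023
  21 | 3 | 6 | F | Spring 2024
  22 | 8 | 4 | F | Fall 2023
SELECT p.name, COUNT(DISTINCT c.course_id) AS distinct_course_count FROM enrollments c JOIN students p ON c.student_id = p.id GROUP BY p.id, p.name

Execution result:
name | distinct_course_count
Carol Smith | 2
Quinn Smith | 2
Bob Williams | 1
Noah Miller | 3
Rose Martinez | 3
Sam Garcia | 1
Sam Williams | 1
Carol Garcia | 2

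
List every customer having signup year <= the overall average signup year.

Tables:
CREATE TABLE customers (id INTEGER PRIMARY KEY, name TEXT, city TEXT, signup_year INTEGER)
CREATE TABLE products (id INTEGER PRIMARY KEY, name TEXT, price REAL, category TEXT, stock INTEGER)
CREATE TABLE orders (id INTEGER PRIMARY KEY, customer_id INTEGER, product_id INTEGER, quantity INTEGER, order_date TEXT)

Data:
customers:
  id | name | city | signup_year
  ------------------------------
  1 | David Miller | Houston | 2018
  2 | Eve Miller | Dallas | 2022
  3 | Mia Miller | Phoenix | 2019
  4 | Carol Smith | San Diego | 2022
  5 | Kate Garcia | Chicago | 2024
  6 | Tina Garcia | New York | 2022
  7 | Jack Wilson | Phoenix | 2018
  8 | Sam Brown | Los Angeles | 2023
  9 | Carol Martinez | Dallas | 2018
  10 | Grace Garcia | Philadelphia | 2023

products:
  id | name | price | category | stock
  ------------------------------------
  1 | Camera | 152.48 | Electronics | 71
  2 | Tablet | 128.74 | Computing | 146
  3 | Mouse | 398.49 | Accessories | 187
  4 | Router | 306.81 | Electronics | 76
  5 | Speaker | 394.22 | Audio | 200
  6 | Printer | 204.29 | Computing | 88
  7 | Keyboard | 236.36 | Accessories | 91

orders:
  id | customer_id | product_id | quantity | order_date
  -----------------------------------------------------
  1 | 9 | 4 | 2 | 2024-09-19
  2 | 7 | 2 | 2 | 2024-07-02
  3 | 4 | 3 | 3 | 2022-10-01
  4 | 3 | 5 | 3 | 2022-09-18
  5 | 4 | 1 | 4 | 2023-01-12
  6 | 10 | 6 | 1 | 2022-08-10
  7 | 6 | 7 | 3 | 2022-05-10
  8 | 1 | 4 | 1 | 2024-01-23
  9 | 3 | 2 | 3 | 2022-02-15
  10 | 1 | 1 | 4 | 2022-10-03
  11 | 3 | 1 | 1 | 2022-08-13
SELECT name, signup_year FROM customers WHERE signup_year <= (SELECT AVG(signup_year) FROM customers)

Execution result:
name | signup_year
David Miller | 2018
Mia Miller | 2019
Jack Wilson | 2018
Carol Martinez | 2018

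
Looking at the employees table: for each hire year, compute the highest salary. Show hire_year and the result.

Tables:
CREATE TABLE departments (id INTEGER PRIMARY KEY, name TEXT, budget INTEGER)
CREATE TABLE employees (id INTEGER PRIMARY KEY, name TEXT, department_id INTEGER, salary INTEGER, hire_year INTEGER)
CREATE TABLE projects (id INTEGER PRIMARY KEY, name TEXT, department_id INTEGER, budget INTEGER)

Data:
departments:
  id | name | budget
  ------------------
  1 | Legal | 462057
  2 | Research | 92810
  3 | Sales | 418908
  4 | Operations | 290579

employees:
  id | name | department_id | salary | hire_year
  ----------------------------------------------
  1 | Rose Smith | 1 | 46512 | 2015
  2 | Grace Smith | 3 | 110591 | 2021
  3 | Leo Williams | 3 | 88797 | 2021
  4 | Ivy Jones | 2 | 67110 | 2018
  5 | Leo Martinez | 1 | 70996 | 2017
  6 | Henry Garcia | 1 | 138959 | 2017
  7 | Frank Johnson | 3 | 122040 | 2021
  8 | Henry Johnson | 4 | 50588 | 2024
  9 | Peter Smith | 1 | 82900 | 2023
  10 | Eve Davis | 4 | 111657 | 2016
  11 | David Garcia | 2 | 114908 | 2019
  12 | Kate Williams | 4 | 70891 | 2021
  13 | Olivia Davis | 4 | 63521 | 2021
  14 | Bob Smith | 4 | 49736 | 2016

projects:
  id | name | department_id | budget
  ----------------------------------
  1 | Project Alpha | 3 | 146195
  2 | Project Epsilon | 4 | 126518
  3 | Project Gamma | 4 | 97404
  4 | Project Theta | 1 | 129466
SELECT hire_year, MAX(salary) AS max_salary FROM employees GROUP BY hire_year

Execution result:
hire_year | max_salary
2015 | 46512
2016 | 111657
2017 | 138959
2018 | 67110
2019 | 114908
2021 | 122040
2023 | 82900
2024 | 50588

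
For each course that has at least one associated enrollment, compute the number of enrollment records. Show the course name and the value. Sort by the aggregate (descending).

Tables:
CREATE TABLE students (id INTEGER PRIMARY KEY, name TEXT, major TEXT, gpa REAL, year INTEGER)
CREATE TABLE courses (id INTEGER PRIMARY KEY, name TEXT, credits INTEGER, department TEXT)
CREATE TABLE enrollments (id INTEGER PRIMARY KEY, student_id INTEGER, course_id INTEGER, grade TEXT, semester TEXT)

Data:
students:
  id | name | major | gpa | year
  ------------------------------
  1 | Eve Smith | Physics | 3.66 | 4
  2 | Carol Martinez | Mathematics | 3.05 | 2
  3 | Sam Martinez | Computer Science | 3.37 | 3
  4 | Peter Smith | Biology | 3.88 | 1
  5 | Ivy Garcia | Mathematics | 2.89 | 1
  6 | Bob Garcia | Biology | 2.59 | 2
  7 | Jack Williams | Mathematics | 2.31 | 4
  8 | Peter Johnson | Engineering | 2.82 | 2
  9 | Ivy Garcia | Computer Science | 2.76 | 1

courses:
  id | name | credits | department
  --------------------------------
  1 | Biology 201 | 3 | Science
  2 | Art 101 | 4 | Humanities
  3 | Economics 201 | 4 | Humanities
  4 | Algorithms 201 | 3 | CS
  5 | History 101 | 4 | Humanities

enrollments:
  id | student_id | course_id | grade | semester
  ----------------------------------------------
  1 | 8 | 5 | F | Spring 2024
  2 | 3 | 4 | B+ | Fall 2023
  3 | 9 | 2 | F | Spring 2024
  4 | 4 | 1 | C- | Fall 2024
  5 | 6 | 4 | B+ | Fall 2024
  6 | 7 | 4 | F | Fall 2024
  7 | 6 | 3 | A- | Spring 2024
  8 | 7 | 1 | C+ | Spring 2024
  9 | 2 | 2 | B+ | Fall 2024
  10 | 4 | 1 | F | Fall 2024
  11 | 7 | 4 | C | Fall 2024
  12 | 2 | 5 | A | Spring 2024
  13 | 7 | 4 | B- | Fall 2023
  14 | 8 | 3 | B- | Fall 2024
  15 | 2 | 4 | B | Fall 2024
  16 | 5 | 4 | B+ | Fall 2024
SELECT p.name, COUNT(*) AS n FROM enrollments c JOIN courses p ON c.course_id = p.id GROUP BY p.id, p.name ORDER BY n DESC

Execution result:
name | n
Algorithms 201 | 7
Biology 201 | 3
Art 101 | 2
Economics 201 | 2
History 101 | 2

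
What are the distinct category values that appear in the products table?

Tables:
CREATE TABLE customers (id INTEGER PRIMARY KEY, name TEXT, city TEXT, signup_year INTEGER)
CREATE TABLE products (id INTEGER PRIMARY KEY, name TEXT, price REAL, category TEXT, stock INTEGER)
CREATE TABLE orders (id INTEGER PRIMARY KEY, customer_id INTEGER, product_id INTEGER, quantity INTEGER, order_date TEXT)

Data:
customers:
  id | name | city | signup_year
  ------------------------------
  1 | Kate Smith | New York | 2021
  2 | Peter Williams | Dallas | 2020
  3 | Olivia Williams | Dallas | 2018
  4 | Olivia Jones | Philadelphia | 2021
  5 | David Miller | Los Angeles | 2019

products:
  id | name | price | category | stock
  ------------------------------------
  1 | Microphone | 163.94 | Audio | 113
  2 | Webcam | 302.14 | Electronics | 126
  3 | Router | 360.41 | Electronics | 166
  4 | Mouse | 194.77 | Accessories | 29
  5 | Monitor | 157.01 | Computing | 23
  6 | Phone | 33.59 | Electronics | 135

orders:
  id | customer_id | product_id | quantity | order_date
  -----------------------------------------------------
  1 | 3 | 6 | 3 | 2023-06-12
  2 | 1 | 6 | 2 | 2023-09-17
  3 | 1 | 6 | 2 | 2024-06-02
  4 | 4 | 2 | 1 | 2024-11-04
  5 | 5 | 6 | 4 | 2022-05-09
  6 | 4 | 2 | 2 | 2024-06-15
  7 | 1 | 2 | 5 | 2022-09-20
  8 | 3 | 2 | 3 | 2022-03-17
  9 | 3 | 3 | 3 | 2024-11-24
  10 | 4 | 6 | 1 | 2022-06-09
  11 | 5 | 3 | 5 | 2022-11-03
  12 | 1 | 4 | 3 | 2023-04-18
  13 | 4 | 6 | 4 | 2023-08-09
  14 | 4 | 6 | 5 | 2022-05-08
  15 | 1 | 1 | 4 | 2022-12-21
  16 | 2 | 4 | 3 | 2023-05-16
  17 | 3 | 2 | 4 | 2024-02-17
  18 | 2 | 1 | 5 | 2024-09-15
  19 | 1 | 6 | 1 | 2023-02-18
SELECT DISTINCT category FROM products

Execution result:
category
Audio
Electronics
Accessories
Computing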